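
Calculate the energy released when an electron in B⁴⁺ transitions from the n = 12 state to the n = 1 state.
337.78 eV

The energy levels are E_n = -13.6057 Z² eV / n².

Energy at n = 12: E_12 = -13.6057 × 5² / 12² = -2.36210 eV
Energy at n = 1: E_1 = -13.6057 × 5² / 1² = -340.14250 eV

For emission (electron falling to lower state), the photon energy is:
E_photon = E_12 - E_1 = |-2.36210 - (-340.14250)|
E_photon = 337.78 eV

This energy is carried away by the emitted photon.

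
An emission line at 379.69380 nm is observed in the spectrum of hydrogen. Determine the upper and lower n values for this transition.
n = 10 → n = 2

First, find the photon energy from the wavelength (hc = 1239.84 eV·nm):
E = hc/λ = 1239.84 eV·nm / 379.69380 nm = 3.2653680 eV

The energy levels of hydrogen satisfy E_n = -13.6057 / n² eV, so an emission n_i → n_f releases
ΔE = 13.6057 × (1/n_f² − 1/n_i²) eV.

Setting ΔE equal to the photon energy:
1/n_f² − 1/n_i² = 3.2653680 / 13.6057 = 0.24000000

Since 1/n_i² must be positive, we need 1/n_f² > 0.24000000, i.e. n_f ≤ 2. For each allowed n_f, solve n_i = (1/n_f² − 0.24000000)^(−1/2) and check whether it is a whole number:
  n_f = 1: 1/n_i² = 1.00000000 − 0.24000000 = 0.76000000 → n_i = 1.147  (not an integer) ✗
  n_f = 2: 1/n_i² = 0.25000000 − 0.24000000 = 0.01000000 → n_i = 10.000  → integer, n_i = 10 ✓

Only n_f = 2 gives an integer upper level, n_i = 10.

The transition is from n = 10 to n = 2 (emission).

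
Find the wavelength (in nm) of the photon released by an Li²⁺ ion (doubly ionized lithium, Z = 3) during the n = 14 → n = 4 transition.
176.403 nm

First, find the transition energy using E_n = -13.6057 Z² / n² eV:
E_14 = -13.6057 × 3² / 14² = -0.6247515 eV
E_4 = -13.6057 × 3² / 4² = -7.6532063 eV

Photon energy: |ΔE| = |E_4 - E_14| = 7.0284548 eV

Convert to wavelength using E = hc/λ with hc = 1239.84 eV·nm:
λ = hc/E = 1239.84 eV·nm / 7.0284548 eV
λ = 176.403 nm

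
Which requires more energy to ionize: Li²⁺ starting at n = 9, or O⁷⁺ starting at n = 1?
O⁷⁺ at n = 1 (E = -870.765 eV)

Using E_n = -13.6057 Z² / n² eV:

Li²⁺ (Z = 3) at n = 9:
E = -13.6057 × 3² / 9² = -13.6057 × 9 / 81 = -1.511744 eV

O⁷⁺ (Z = 8) at n = 1:
E = -13.6057 × 8² / 1² = -13.6057 × 64 / 1 = -870.764800 eV

Since -870.764800 eV < -1.511744 eV,
O⁷⁺ at n = 1 is more tightly bound (requires more energy to ionize).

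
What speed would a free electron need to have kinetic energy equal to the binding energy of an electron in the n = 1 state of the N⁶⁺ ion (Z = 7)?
1.5314e+07 m/s (or 5.11% of c)

The binding energy at n = 1 for N⁶⁺ is:
E_1 = -13.6057 × 7²/1² = -666.67930 eV
|E_1| = 666.67930 eV

Convert to Joules:
KE = 666.67930 eV × (1.602177 × 10⁻¹⁹ J/eV) = 1.068138e-16 J

Using KE = ½mv²:
v = √(2·KE/m_e)
v = √(2 × 1.068138e-16 J / 9.10938 × 10⁻³¹ kg)
v = 1.5314e+07 m/s

This is approximately 5.11% the speed of light.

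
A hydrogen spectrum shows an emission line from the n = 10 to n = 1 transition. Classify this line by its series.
Lyman series

The spectral series in hydrogen are named based on the final (lower) energy level:
- Lyman series: n_final = 1 (ultraviolet)
- Balmer series: n_final = 2 (visible/near-UV)
- Paschen series: n_final = 3 (infrared)
- Brackett series: n_final = 4 (infrared)
- Pfund series: n_final = 5 (far infrared)

Since this transition ends at n = 1, it belongs to the Lyman series.

For reference, this 10 → 1 line has photon energy
ΔE = 13.6057 eV × (1/1² - 1/10²) = 13.469643 eV,
corresponding to wavelength λ = hc/ΔE = 1239.84 eV·nm / 13.469643 eV = 92.0470 nm in the ultraviolet region.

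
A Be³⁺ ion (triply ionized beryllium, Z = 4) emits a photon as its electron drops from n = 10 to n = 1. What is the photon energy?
215.5143 eV

The energy levels are E_n = -13.6057 Z² eV / n².

Energy at n = 10: E_10 = -13.6057 × 4² / 10² = -2.1769120 eV
Energy at n = 1: E_1 = -13.6057 × 4² / 1² = -217.6912000 eV

For emission (electron falling to lower state), the photon energy is:
E_photon = E_10 - E_1 = |-2.1769120 - (-217.6912000)|
E_photon = 215.5143 eV

This energy is carried away by the emitted photon.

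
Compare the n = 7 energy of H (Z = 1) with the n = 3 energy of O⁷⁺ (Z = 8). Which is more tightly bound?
O⁷⁺ at n = 3 (E = -96.75 eV)

Using E_n = -13.6057 Z² / n² eV:

H (Z = 1) at n = 7:
E = -13.6057 × 1² / 7² = -13.6057 × 1 / 49 = -0.27767 eV

O⁷⁺ (Z = 8) at n = 3:
E = -13.6057 × 8² / 3² = -13.6057 × 64 / 9 = -96.75164 eV

Since -96.75164 eV < -0.27767 eV,
O⁷⁺ at n = 3 is more tightly bound (requires more energy to ionize).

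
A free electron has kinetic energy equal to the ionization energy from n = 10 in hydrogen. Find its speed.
2.18769e+05 m/s (or 0.073% of c)

The binding energy at n = 10 for hydrogen is:
E_10 = -13.6057/10² = -0.136057000 eV
|E_10| = 0.136057000 eV

Convert to Joules:
KE = 0.136057000 eV × (1.602177 × 10⁻¹⁹ J/eV) = 2.1798740e-20 J

Using KE = ½mv²:
v = √(2·KE/m_e)
v = √(2 × 2.1798740e-20 J / 9.10938 × 10⁻³¹ kg)
v = 2.18769e+05 m/s

This is approximately 0.073% the speed of light.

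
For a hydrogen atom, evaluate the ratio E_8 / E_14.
3.06250

Using E_n = -13.6057 Z² / n² eV with Z = 1:

E_8 = -13.6057 / 8² = -13.6057 / 64 = -0.21258906250 eV
E_14 = -13.6057 / 14² = -13.6057 / 196 = -0.06941683673 eV

The ratio is:
E_8/E_14 = (-0.21258906250) / (-0.06941683673)
E_8/E_14 = (-13.6057/64) / (-13.6057/196)
E_8/E_14 = 196/64
E_8/E_14 = 3.06250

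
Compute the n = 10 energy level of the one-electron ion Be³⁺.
-2.1769 eV

For hydrogen-like ions, the energy levels scale with Z²:
E_n = -13.6057 Z² / n² eV

For Be³⁺ (Z = 4) at n = 10:
E_10 = -13.6057 × 4² / 10²
E_10 = -13.6057 × 16 / 100
E_10 = -217.6912 / 100
E_10 = -2.1769 eV

The energy is 16 times more negative than hydrogen at the same n due to the stronger nuclear charge.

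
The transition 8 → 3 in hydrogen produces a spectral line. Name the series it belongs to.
Paschen series

The spectral series in hydrogen are named based on the final (lower) energy level:
- Lyman series: n_final = 1 (ultraviolet)
- Balmer series: n_final = 2 (visible/near-UV)
- Paschen series: n_final = 3 (infrared)
- Brackett series: n_final = 4 (infrared)
- Pfund series: n_final = 5 (far infrared)

Since this transition ends at n = 3, it belongs to the Paschen series.

For reference, this 8 → 3 line has photon energy
ΔE = 13.6057 eV × (1/3² - 1/8²) = 1.299155382 eV,
corresponding to wavelength λ = hc/ΔE = 1239.84 eV·nm / 1.299155382 eV = 954.34312 nm in the infrared region.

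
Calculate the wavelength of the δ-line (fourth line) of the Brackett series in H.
1944.03 nm

The lines of a series are numbered from the longest wavelength (smallest ΔE) outward; the fourth line is the transition from n = n_f + 4 to n_f.
The Brackett series has all transitions ending at n_f = 4.

For H, the fourth line (δ-line) is the jump from n = 8 to n = 4:
E_8 = -13.6057 / 8² = -0.21258906 eV
E_4 = -13.6057 / 4² = -0.85035625 eV
ΔE = E_8 - E_4 = 0.63776719 eV

λ = hc/E = 1239.84 eV·nm / 0.63776719 eV
λ = 1944.03 nm

This is the δ-line of the Brackett series in H.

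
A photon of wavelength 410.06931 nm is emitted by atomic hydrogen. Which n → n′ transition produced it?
n = 6 → n = 2

First, find the photon energy from the wavelength (hc = 1239.84 eV·nm):
E = hc/λ = 1239.84 eV·nm / 410.06931 nm = 3.0234889 eV

The energy levels of hydrogen satisfy E_n = -13.6057 / n² eV, so an emission n_i → n_f releases
ΔE = 13.6057 × (1/n_f² − 1/n_i²) eV.

Setting ΔE equal to the photon energy:
1/n_f² − 1/n_i² = 3.0234889 / 13.6057 = 0.22222222

Since 1/n_i² must be positive, we need 1/n_f² > 0.22222222, i.e. n_f ≤ 2. For each allowed n_f, solve n_i = (1/n_f² − 0.22222222)^(−1/2) and check whether it is a whole number:
  n_f = 1: 1/n_i² = 1.00000000 − 0.22222222 = 0.77777778 → n_i = 1.134  (not an integer) ✗
  n_f = 2: 1/n_i² = 0.25000000 − 0.22222222 = 0.02777778 → n_i = 6.000  → integer, n_i = 6 ✓

Only n_f = 2 gives an integer upper level, n_i = 6.

The transition is from n = 6 to n = 2 (emission).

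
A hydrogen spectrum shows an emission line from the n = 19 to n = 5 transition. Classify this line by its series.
Pfund series

The spectral series in hydrogen are named based on the final (lower) energy level:
- Lyman series: n_final = 1 (ultraviolet)
- Balmer series: n_final = 2 (visible/near-UV)
- Paschen series: n_final = 3 (infrared)
- Brackett series: n_final = 4 (infrared)
- Pfund series: n_final = 5 (far infrared)

Since this transition ends at n = 5, it belongs to the Pfund series.

For reference, this 19 → 5 line has photon energy
ΔE = 13.6057 eV × (1/5² - 1/19²) = 0.50653908033 eV,
corresponding to wavelength λ = hc/ΔE = 1239.84 eV·nm / 0.50653908033 eV = 2447.66899 nm in the far infrared region.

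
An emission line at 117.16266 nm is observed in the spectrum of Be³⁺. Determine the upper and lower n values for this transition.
n = 4 → n = 3

First, find the photon energy from the wavelength (hc = 1239.84 eV·nm):
E = hc/λ = 1239.84 eV·nm / 117.16266 nm = 10.582211 eV

The energy levels of Be³⁺ satisfy E_n = -13.6057 × 4² / n² eV, so an emission n_i → n_f releases
ΔE = 13.6057 × 4² × (1/n_f² − 1/n_i²) eV.

Setting ΔE equal to the photon energy:
1/n_f² − 1/n_i² = 10.582211 / (13.6057 × 4²) = 0.048611111

Since 1/n_i² must be positive, we need 1/n_f² > 0.048611111, i.e. n_f ≤ 4. For each allowed n_f, solve n_i = (1/n_f² − 0.048611111)^(−1/2) and check whether it is a whole number:
  n_f = 1: 1/n_i² = 1.000000000 − 0.048611111 = 0.951388889 → n_i = 1.025  (not an integer) ✗
  n_f = 2: 1/n_i² = 0.250000000 − 0.048611111 = 0.201388889 → n_i = 2.228  (not an integer) ✗
  n_f = 3: 1/n_i² = 0.111111111 − 0.048611111 = 0.062500000 → n_i = 4.000  → integer, n_i = 4 ✓
  n_f = 4: 1/n_i² = 0.062500000 − 0.048611111 = 0.013888889 → n_i = 8.485  (not an integer) ✗

Only n_f = 3 gives an integer upper level, n_i = 4.

The transition is from n = 4 to n = 3 (emission).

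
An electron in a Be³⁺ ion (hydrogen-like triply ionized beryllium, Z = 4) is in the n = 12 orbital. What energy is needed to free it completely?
1.5117 eV

The ionization energy is the energy needed to remove the electron completely (n → ∞).

For a hydrogen-like ion with Z = 4, E_n = -13.6057 Z² / n² eV.

At n = 12: E_12 = -13.6057 × 4² / 12² = -1.5117444 eV
At n = ∞: E_∞ = 0 eV

Ionization energy = E_∞ - E_12 = 0 - (-1.5117444) = 1.5117444 eV
Ionization energy ≈ 1.5117 eV

This is also called the binding energy of the electron in state n = 12.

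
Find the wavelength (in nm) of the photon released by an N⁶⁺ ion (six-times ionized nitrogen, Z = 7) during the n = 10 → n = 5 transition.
61.99083 nm

First, find the transition energy using E_n = -13.6057 Z² / n² eV:
E_10 = -13.6057 × 7² / 10² = -6.6667930 eV
E_5 = -13.6057 × 7² / 5² = -26.6671720 eV

Photon energy: |ΔE| = |E_5 - E_10| = 20.0003790 eV

Convert to wavelength using E = hc/λ with hc = 1239.84 eV·nm:
λ = hc/E = 1239.84 eV·nm / 20.0003790 eV
λ = 61.99083 nm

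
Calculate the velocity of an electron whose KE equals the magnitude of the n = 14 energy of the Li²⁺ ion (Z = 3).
4.6879e+05 m/s (or 0.156372% of c)

The binding energy at n = 14 for Li²⁺ is:
E_14 = -13.6057 × 3²/14² = -0.62475153 eV
|E_14| = 0.62475153 eV

Convert to Joules:
KE = 0.62475153 eV × (1.602177 × 10⁻¹⁹ J/eV) = 1.000963e-19 J

Using KE = ½mv²:
v = √(2·KE/m_e)
v = √(2 × 1.000963e-19 J / 9.10938 × 10⁻³¹ kg)
v = 4.6879e+05 m/s

This is approximately 0.156372% the speed of light.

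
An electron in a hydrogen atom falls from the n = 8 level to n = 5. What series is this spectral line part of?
Pfund series

The spectral series in hydrogen are named based on the final (lower) energy level:
- Lyman series: n_final = 1 (ultraviolet)
- Balmer series: n_final = 2 (visible/near-UV)
- Paschen series: n_final = 3 (infrared)
- Brackett series: n_final = 4 (infrared)
- Pfund series: n_final = 5 (far infrared)

Since this transition ends at n = 5, it belongs to the Pfund series.

For reference, this 8 → 5 line has photon energy
ΔE = 13.6057 eV × (1/5² - 1/8²) = 0.3316389375 eV,
corresponding to wavelength λ = hc/ΔE = 1239.84 eV·nm / 0.3316389375 eV = 3738.5236 nm in the far infrared region.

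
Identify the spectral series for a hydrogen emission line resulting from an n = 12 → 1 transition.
Lyman series

The spectral series in hydrogen are named based on the final (lower) energy level:
- Lyman series: n_final = 1 (ultraviolet)
- Balmer series: n_final = 2 (visible/near-UV)
- Paschen series: n_final = 3 (infrared)
- Brackett series: n_final = 4 (infrared)
- Pfund series: n_final = 5 (far infrared)

Since this transition ends at n = 1, it belongs to the Lyman series.

For reference, this 12 → 1 line has photon energy
ΔE = 13.6057 eV × (1/1² - 1/12²) = 13.511216 eV,
corresponding to wavelength λ = hc/ΔE = 1239.84 eV·nm / 13.511216 eV = 91.7638 nm in the ultraviolet region.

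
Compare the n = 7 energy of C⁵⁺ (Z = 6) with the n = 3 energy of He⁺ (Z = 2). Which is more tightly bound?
C⁵⁺ at n = 7 (E = -9.996 eV)

Using E_n = -13.6057 Z² / n² eV:

C⁵⁺ (Z = 6) at n = 7:
E = -13.6057 × 6² / 7² = -13.6057 × 36 / 49 = -9.996024 eV

He⁺ (Z = 2) at n = 3:
E = -13.6057 × 2² / 3² = -13.6057 × 4 / 9 = -6.046978 eV

Since -9.996024 eV < -6.046978 eV,
C⁵⁺ at n = 7 is more tightly bound (requires more energy to ionize).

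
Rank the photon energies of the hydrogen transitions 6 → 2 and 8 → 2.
8 → 2

Calculate the energy for each transition:

Transition 6 → 2:
ΔE₁ = |E_2 - E_6| = |-13.6057/2² - (-13.6057/6²)|
ΔE₁ = |-3.401425000000 - (-0.377936111111)| = 3.023488889 eV

Transition 8 → 2:
ΔE₂ = |E_2 - E_8| = |-13.6057/2² - (-13.6057/8²)|
ΔE₂ = |-3.401425000000 - (-0.212589062500)| = 3.188835938 eV

Since 3.188835938 eV > 3.023488889 eV, the transition 8 → 2 emits the more energetic photon.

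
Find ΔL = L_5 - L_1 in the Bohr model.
4.2183e-34 J·s (or 4ℏ)

In the Bohr model, L_n = nℏ where ℏ = 1.054572e-34 J·s.

L_5 = 5ℏ = 5.272860e-34 J·s
L_1 = 1ℏ = 1.054572e-34 J·s

ΔL = L_5 - L_1 = (5 - 1)ℏ = 4ℏ
ΔL = 4 × 1.054572e-34 J·s = 4.2183e-34 J·s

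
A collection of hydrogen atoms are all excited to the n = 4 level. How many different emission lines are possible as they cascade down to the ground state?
6

The electron can occupy levels n = 1, 2, ..., 4 during de-excitation — that is m = 4 - 1 + 1 = 4 distinct levels.

The number of distinct spectral lines equals the number of ways to choose 2 of these m levels (each pair gives one possible emission transition):

Number of lines = m(m-1)/2 = 4×3/2 = 6

These correspond to all possible transitions between the 4 levels:
4 → 3, 4 → 2, 4 → 1, 3 → 2, 3 → 1, 2 → 1

Each transition produces a photon with a unique energy (and thus wavelength). This count does not depend on Z.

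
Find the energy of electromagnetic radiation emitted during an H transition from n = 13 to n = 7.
0.197 eV

The energy levels are E_n = -13.6057 eV / n².

Energy at n = 13: E_13 = -13.6057 / 13² = -0.080507 eV
Energy at n = 7: E_7 = -13.6057 / 7² = -0.277667 eV

For emission (electron falling to lower state), the photon energy is:
E_photon = E_13 - E_7 = |-0.080507 - (-0.277667)|
E_photon = 0.197 eV

This energy is carried away by the emitted photon.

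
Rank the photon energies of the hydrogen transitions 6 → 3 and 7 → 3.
7 → 3

Calculate the energy for each transition:

Transition 6 → 3:
ΔE₁ = |E_3 - E_6| = |-13.6057/3² - (-13.6057/6²)|
ΔE₁ = |-1.5117444444 - (-0.3779361111)| = 1.1338083 eV

Transition 7 → 3:
ΔE₂ = |E_3 - E_7| = |-13.6057/3² - (-13.6057/7²)|
ΔE₂ = |-1.5117444444 - (-0.2776673469)| = 1.2340771 eV

Since 1.2340771 eV > 1.1338083 eV, the transition 7 → 3 emits the more energetic photon.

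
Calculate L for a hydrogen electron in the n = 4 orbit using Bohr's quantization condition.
4.2183e-34 J·s (or 4ℏ)

In the Bohr model, angular momentum is quantized:
L = nℏ

where ℏ = h/(2π) = 1.054572e-34 J·s

For n = 4:
L = 4 × 1.054572e-34 J·s
L = 4.2183e-34 J·s

This can also be written as L = 4ℏ.
The angular momentum is an integer multiple of the reduced Planck constant.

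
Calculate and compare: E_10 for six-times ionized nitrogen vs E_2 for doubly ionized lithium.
Li²⁺ at n = 2 (E = -30.6128 eV)

Using E_n = -13.6057 Z² / n² eV:

N⁶⁺ (Z = 7) at n = 10:
E = -13.6057 × 7² / 10² = -13.6057 × 49 / 100 = -6.6667930 eV

Li²⁺ (Z = 3) at n = 2:
E = -13.6057 × 3² / 2² = -13.6057 × 9 / 4 = -30.6128250 eV

Since -30.6128250 eV < -6.6667930 eV,
Li²⁺ at n = 2 is more tightly bound (requires more energy to ionize).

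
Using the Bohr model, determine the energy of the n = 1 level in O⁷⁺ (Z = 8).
-870.76 eV

For hydrogen-like ions, the energy levels scale with Z²:
E_n = -13.6057 Z² / n² eV

For O⁷⁺ (Z = 8) at n = 1:
E_1 = -13.6057 × 8² / 1²
E_1 = -13.6057 × 64 / 1
E_1 = -870.7648 / 1
E_1 = -870.76 eV

The energy is 64 times more negative than hydrogen at the same n due to the stronger nuclear charge.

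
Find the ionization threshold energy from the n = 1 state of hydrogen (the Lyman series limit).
13.605700 eV

The series limit corresponds to the transition from n = ∞ to n = 1.
This is the highest energy (shortest wavelength) transition in the Lyman series.

E_∞ = 0 eV
E_1 = -13.6057 / 1² = -13.605700 eV

Energy at series limit:
ΔE = E_∞ - E_1 = 0 - (-13.605700) = 13.605700 eV

This energy equals the ionization energy from the n = 1 state of hydrogen.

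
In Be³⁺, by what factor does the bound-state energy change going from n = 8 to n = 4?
4.000

Using E_n = -13.6057 Z² / n² eV with Z = 4:

E_4 = -13.6057 × 4² / 4² = -217.6912 / 16 = -13.605700000 eV
E_8 = -13.6057 × 4² / 8² = -217.6912 / 64 = -3.401425000 eV

The ratio is:
E_4/E_8 = (-13.605700000) / (-3.401425000)
E_4/E_8 = (-217.6912/16) / (-217.6912/64)
E_4/E_8 = 64/16
E_4/E_8 = 4.000
(Note: the Z² factors cancel in the ratio.)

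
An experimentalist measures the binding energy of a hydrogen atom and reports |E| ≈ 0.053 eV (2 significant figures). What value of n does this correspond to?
n = 16

The exact energy levels follow E_n = -13.6057 eV / n².

The measured value (-0.053 eV) is reported to only 2 significant figures, so we must test candidate n values and see which one matches to that precision.

Candidate energies:
  n = 14:  E = -13.6057/14² = -0.06942 eV
  n = 15:  E = -13.6057/15² = -0.06047 eV
  n = 16:  E = -13.6057/16² = -0.05315 eV  ← matches
  n = 17:  E = -13.6057/17² = -0.04708 eV
  n = 18:  E = -13.6057/18² = -0.04199 eV

Checking against the measurement of -0.053 eV (2 sig figs), only n = 16 agrees:
E_16 = -0.05315 eV, which rounds to -0.053 eV ✓

Therefore n = 16.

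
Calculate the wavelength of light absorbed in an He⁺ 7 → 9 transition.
2825.63 nm

First, find the transition energy using E_n = -13.6057 Z² / n² eV:
E_7 = -13.6057 × 2² / 7² = -1.11066939 eV
E_9 = -13.6057 × 2² / 9² = -0.67188642 eV

Photon energy: |ΔE| = |E_9 - E_7| = 0.43878297 eV

Convert to wavelength using E = hc/λ with hc = 1239.84 eV·nm:
λ = hc/E = 1239.84 eV·nm / 0.43878297 eV
λ = 2825.63 nm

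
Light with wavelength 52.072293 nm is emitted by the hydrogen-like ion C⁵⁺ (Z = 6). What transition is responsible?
n = 4 → n = 3

First, find the photon energy from the wavelength (hc = 1239.84 eV·nm):
E = hc/λ = 1239.84 eV·nm / 52.072293 nm = 23.809975 eV

The energy levels of C⁵⁺ satisfy E_n = -13.6057 × 6² / n² eV, so an emission n_i → n_f releases
ΔE = 13.6057 × 6² × (1/n_f² − 1/n_i²) eV.

Setting ΔE equal to the photon energy:
1/n_f² − 1/n_i² = 23.809975 / (13.6057 × 6²) = 0.048611111

Since 1/n_i² must be positive, we need 1/n_f² > 0.048611111, i.e. n_f ≤ 4. For each allowed n_f, solve n_i = (1/n_f² − 0.048611111)^(−1/2) and check whether it is a whole number:
  n_f = 1: 1/n_i² = 1.000000000 − 0.048611111 = 0.951388889 → n_i = 1.025  (not an integer) ✗
  n_f = 2: 1/n_i² = 0.250000000 − 0.048611111 = 0.201388889 → n_i = 2.228  (not an integer) ✗
  n_f = 3: 1/n_i² = 0.111111111 − 0.048611111 = 0.062500000 → n_i = 4.000  → integer, n_i = 4 ✓
  n_f = 4: 1/n_i² = 0.062500000 − 0.048611111 = 0.013888889 → n_i = 8.485  (not an integer) ✗

Only n_f = 3 gives an integer upper level, n_i = 4.

The transition is from n = 4 to n = 3 (emission).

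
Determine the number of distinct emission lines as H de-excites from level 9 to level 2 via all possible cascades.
28

The electron can occupy levels n = 2, 3, ..., 9 during de-excitation — that is m = 9 - 2 + 1 = 8 distinct levels.

The number of distinct spectral lines equals the number of ways to choose 2 of these m levels (each pair gives one possible emission transition):

Number of lines = m(m-1)/2 = 8×7/2 = 28

These correspond to all possible transitions between the 8 levels:
9 → 8, 9 → 7, 9 → 6, 9 → 5, 9 → 4, 9 → 3, 9 → 2, 8 → 7...

Each transition produces a photon with a unique energy (and thus wavelength). This count does not depend on Z.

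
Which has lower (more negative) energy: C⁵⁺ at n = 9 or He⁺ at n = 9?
C⁵⁺ at n = 9 (E = -6.04698 eV)

Using E_n = -13.6057 Z² / n² eV:

C⁵⁺ (Z = 6) at n = 9:
E = -13.6057 × 6² / 9² = -13.6057 × 36 / 81 = -6.04697778 eV

He⁺ (Z = 2) at n = 9:
E = -13.6057 × 2² / 9² = -13.6057 × 4 / 81 = -0.67188642 eV

Since -6.04697778 eV < -0.67188642 eV,
C⁵⁺ at n = 9 is more tightly bound (requires more energy to ionize).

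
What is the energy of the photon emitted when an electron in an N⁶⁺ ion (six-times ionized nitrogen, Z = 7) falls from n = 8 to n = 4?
31.2506 eV

The energy levels are E_n = -13.6057 Z² eV / n².

Energy at n = 8: E_8 = -13.6057 × 7² / 8² = -10.4168641 eV
Energy at n = 4: E_4 = -13.6057 × 7² / 4² = -41.6674563 eV

For emission (electron falling to lower state), the photon energy is:
E_photon = E_8 - E_4 = |-10.4168641 - (-41.6674563)|
E_photon = 31.2506 eV

This energy is carried away by the emitted photon.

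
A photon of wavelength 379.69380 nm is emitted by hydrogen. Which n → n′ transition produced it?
n = 10 → n = 2

First, find the photon energy from the wavelength (hc = 1239.84 eV·nm):
E = hc/λ = 1239.84 eV·nm / 379.69380 nm = 3.2653680 eV

The energy levels of hydrogen satisfy E_n = -13.6057 / n² eV, so an emission n_i → n_f releases
ΔE = 13.6057 × (1/n_f² − 1/n_i²) eV.

Setting ΔE equal to the photon energy:
1/n_f² − 1/n_i² = 3.2653680 / 13.6057 = 0.24000000

Since 1/n_i² must be positive, we need 1/n_f² > 0.24000000, i.e. n_f ≤ 2. For each allowed n_f, solve n_i = (1/n_f² − 0.24000000)^(−1/2) and check whether it is a whole number:
  n_f = 1: 1/n_i² = 1.00000000 − 0.24000000 = 0.76000000 → n_i = 1.147  (not an integer) ✗
  n_f = 2: 1/n_i² = 0.25000000 − 0.24000000 = 0.01000000 → n_i = 10.000  → integer, n_i = 10 ✓

Only n_f = 2 gives an integer upper level, n_i = 10.

The transition is from n = 10 to n = 2 (emission).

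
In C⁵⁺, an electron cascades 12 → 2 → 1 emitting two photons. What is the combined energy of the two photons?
486.4038 eV

The energy levels of C⁵⁺ are E_n = -13.6057 × 6² / n² eV.

First transition (12 → 2):
ΔE₁ = |E_2 - E_12|
ΔE₁ = |-122.4513000000 - (-3.4014250000)| = 119.0498750 eV

Second transition (2 → 1):
ΔE₂ = |E_1 - E_2|
ΔE₂ = |-489.8052000000 - (-122.4513000000)| = 367.3539000 eV

Total energy released:
E_total = ΔE₁ + ΔE₂ = 119.0498750 + 367.3539000 = 486.4038 eV

Note: This equals the direct transition 12 → 1: 486.4038 eV ✓
Energy is conserved regardless of the path taken.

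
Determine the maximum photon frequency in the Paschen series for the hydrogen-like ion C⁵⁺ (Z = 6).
1.31594e+16 Hz

The series limit corresponds to the transition from n = ∞ to n = 3.
This is the highest energy (shortest wavelength) transition in the Paschen series.

E_∞ = 0 eV
E_3 = -13.6057 × 6² / 3² = -54.4228000 eV

Energy at series limit:
ΔE = E_∞ - E_3 = 0 - (-54.4228000) = 54.4228000 eV
E = 54.4228000 eV × (1.602177 × 10⁻¹⁹ J/eV) = 8.7194958e-18 J
f = E/h = 8.7194958e-18 J / (6.62607 × 10⁻³⁴ J·s) = 1.31594e+16 Hz

This energy equals the ionization energy from the n = 3 state of C⁵⁺.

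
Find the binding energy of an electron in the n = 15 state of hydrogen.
0.060 eV

The ionization energy is the energy needed to remove the electron completely (n → ∞).

For hydrogen, E_n = -13.6057 eV / n².

At n = 15: E_15 = -13.6057 / 15² = -0.060470 eV
At n = ∞: E_∞ = 0 eV

Ionization energy = E_∞ - E_15 = 0 - (-0.060470) = 0.060470 eV
Ionization energy ≈ 0.060 eV

This is also called the binding energy of the electron in state n = 15.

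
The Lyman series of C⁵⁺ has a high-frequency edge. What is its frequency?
1.184e+17 Hz

The series limit corresponds to the transition from n = ∞ to n = 1.
This is the highest energy (shortest wavelength) transition in the Lyman series.

E_∞ = 0 eV
E_1 = -13.6057 × 6² / 1² = -489.80520000 eV

Energy at series limit:
ΔE = E_∞ - E_1 = 0 - (-489.80520000) = 489.80520000 eV
E = 489.80520000 eV × (1.602177 × 10⁻¹⁹ J/eV) = 7.84755e-17 J
f = E/h = 7.84755e-17 J / (6.62607 × 10⁻³⁴ J·s) = 1.184e+17 Hz

This energy equals the ionization energy from the n = 1 state of C⁵⁺.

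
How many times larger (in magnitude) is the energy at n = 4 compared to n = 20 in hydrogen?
25.00

Using E_n = -13.6057 Z² / n² eV with Z = 1:

E_4 = -13.6057 / 4² = -13.6057 / 16 = -0.85035625 eV
E_20 = -13.6057 / 20² = -13.6057 / 400 = -0.03401425 eV

The ratio is:
E_4/E_20 = (-0.85035625) / (-0.03401425)
E_4/E_20 = (-13.6057/16) / (-13.6057/400)
E_4/E_20 = 400/16
E_4/E_20 = 25.00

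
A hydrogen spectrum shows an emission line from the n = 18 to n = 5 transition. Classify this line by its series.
Pfund series

The spectral series in hydrogen are named based on the final (lower) energy level:
- Lyman series: n_final = 1 (ultraviolet)
- Balmer series: n_final = 2 (visible/near-UV)
- Paschen series: n_final = 3 (infrared)
- Brackett series: n_final = 4 (infrared)
- Pfund series: n_final = 5 (far infrared)

Since this transition ends at n = 5, it belongs to the Pfund series.

For reference, this 18 → 5 line has photon energy
ΔE = 13.6057 eV × (1/5² - 1/18²) = 0.502235099 eV,
corresponding to wavelength λ = hc/ΔE = 1239.84 eV·nm / 0.502235099 eV = 2468.645 nm in the far infrared region.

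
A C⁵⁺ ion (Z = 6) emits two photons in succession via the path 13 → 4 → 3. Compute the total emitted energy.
51.52 eV

The energy levels of C⁵⁺ are E_n = -13.6057 × 6² / n² eV.

First transition (13 → 4):
ΔE₁ = |E_4 - E_13|
ΔE₁ = |-30.61282500 - (-2.89825562)| = 27.71457 eV

Second transition (4 → 3):
ΔE₂ = |E_3 - E_4|
ΔE₂ = |-54.42280000 - (-30.61282500)| = 23.80998 eV

Total energy released:
E_total = ΔE₁ + ΔE₂ = 27.71457 + 23.80998 = 51.52 eV

Note: This equals the direct transition 13 → 3: 51.52 eV ✓
Energy is conserved regardless of the path taken.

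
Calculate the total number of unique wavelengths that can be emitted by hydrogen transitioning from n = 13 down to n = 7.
21

The electron can occupy levels n = 7, 8, ..., 13 during de-excitation — that is m = 13 - 7 + 1 = 7 distinct levels.

The number of distinct spectral lines equals the number of ways to choose 2 of these m levels (each pair gives one possible emission transition):

Number of lines = m(m-1)/2 = 7×6/2 = 21

These correspond to all possible transitions between the 7 levels:
13 → 12, 13 → 11, 13 → 10, 13 → 9, 13 → 8, 13 → 7, 12 → 11, 12 → 10...

Each transition produces a photon with a unique energy (and thus wavelength). This count does not depend on Z.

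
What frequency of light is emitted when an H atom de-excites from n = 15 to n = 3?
3.51e+14 Hz

First, find the transition energy:
E_15 = -13.6057 / 15² = -0.06046978 eV
E_3 = -13.6057 / 3² = -1.51174444 eV
|ΔE| = |E_3 - E_15| = 1.45127466 eV

Convert to Joules: E = 1.45127466 eV × (1.602177 × 10⁻¹⁹ J/eV) = 2.3252e-19 J

Using E = hf:
f = E/h = 2.3252e-19 J / (6.62607 × 10⁻³⁴ J·s)
f = 3.51e+14 Hz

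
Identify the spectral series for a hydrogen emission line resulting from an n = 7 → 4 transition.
Brackett series

The spectral series in hydrogen are named based on the final (lower) energy level:
- Lyman series: n_final = 1 (ultraviolet)
- Balmer series: n_final = 2 (visible/near-UV)
- Paschen series: n_final = 3 (infrared)
- Brackett series: n_final = 4 (infrared)
- Pfund series: n_final = 5 (far infrared)

Since this transition ends at n = 4, it belongs to the Brackett series.

For reference, this 7 → 4 line has photon energy
ΔE = 13.6057 eV × (1/4² - 1/7²) = 0.57268890 eV,
corresponding to wavelength λ = hc/ΔE = 1239.84 eV·nm / 0.57268890 eV = 2164.95 nm in the infrared region.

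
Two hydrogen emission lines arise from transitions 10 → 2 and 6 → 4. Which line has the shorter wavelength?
10 → 2

Calculate the energy for each transition:

Transition 10 → 2:
ΔE₁ = |E_2 - E_10| = |-13.6057/2² - (-13.6057/10²)|
ΔE₁ = |-3.401425000000 - (-0.136057000000)| = 3.265368000 eV

Transition 6 → 4:
ΔE₂ = |E_4 - E_6| = |-13.6057/4² - (-13.6057/6²)|
ΔE₂ = |-0.850356250000 - (-0.377936111111)| = 0.472420139 eV

Since 3.265368000 eV > 0.472420139 eV, the transition 10 → 2 emits the more energetic photon.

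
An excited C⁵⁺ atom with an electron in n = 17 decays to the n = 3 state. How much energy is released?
52.728 eV

The energy levels are E_n = -13.6057 Z² eV / n².

Energy at n = 17: E_17 = -13.6057 × 6² / 17² = -1.694828 eV
Energy at n = 3: E_3 = -13.6057 × 6² / 3² = -54.422800 eV

For emission (electron falling to lower state), the photon energy is:
E_photon = E_17 - E_3 = |-1.694828 - (-54.422800)|
E_photon = 52.728 eV

This energy is carried away by the emitted photon.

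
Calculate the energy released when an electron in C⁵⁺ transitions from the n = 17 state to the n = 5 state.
17.90 eV

The energy levels are E_n = -13.6057 Z² eV / n².

Energy at n = 17: E_17 = -13.6057 × 6² / 17² = -1.69483 eV
Energy at n = 5: E_5 = -13.6057 × 6² / 5² = -19.59221 eV

For emission (electron falling to lower state), the photon energy is:
E_photon = E_17 - E_5 = |-1.69483 - (-19.59221)|
E_photon = 17.90 eV

This energy is carried away by the emitted photon.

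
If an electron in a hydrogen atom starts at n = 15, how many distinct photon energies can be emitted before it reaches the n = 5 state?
55

The electron can occupy levels n = 5, 6, ..., 15 during de-excitation — that is m = 15 - 5 + 1 = 11 distinct levels.

The number of distinct spectral lines equals the number of ways to choose 2 of these m levels (each pair gives one possible emission transition):

Number of lines = m(m-1)/2 = 11×10/2 = 55

These correspond to all possible transitions between the 11 levels:
15 → 14, 15 → 13, 15 → 12, 15 → 11, 15 → 10, 15 → 9, 15 → 8, 15 → 7...

Each transition produces a photon with a unique energy (and thus wavelength). This count does not depend on Z.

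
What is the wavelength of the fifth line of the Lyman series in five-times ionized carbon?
2.60361 nm

The lines of a series are numbered from the longest wavelength (smallest ΔE) outward; the fifth line is the transition from n = n_f + 5 to n_f.
The Lyman series has all transitions ending at n_f = 1.

For C⁵⁺ (Z = 6), the fifth line (ε-line) is the jump from n = 6 to n = 1:
E_6 = -13.6057 × 6² / 6² = -13.6057000 eV
E_1 = -13.6057 × 6² / 1² = -489.8052000 eV
ΔE = E_6 - E_1 = 476.1995000 eV

λ = hc/E = 1239.84 eV·nm / 476.1995000 eV
λ = 2.60361 nm

This is the ε-line of the Lyman series in C⁵⁺.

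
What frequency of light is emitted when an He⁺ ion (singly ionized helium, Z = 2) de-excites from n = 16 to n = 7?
2.1715e+14 Hz

First, find the transition energy:
E_16 = -13.6057 × 2² / 16² = -0.21258906 eV
E_7 = -13.6057 × 2² / 7² = -1.11066939 eV
|ΔE| = |E_7 - E_16| = 0.89808033 eV

Convert to Joules: E = 0.89808033 eV × (1.602177 × 10⁻¹⁹ J/eV) = 1.438884e-19 J

Using E = hf:
f = E/h = 1.438884e-19 J / (6.62607 × 10⁻³⁴ J·s)
f = 2.1715e+14 Hz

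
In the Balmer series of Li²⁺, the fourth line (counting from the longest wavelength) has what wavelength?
45.563 nm

The lines of a series are numbered from the longest wavelength (smallest ΔE) outward; the fourth line is the transition from n = n_f + 4 to n_f.
The Balmer series has all transitions ending at n_f = 2.

For Li²⁺ (Z = 3), the fourth line (δ-line) is the jump from n = 6 to n = 2:
E_6 = -13.6057 × 3² / 6² = -3.40143 eV
E_2 = -13.6057 × 3² / 2² = -30.61283 eV
ΔE = E_6 - E_2 = 27.21140 eV

λ = hc/E = 1239.84 eV·nm / 27.21140 eV
λ = 45.563 nm

This is the δ-line of the Balmer series in Li²⁺.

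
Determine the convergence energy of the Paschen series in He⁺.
6.0470 eV

The series limit corresponds to the transition from n = ∞ to n = 3.
This is the highest energy (shortest wavelength) transition in the Paschen series.

E_∞ = 0 eV
E_3 = -13.6057 × 2² / 3² = -6.0470 eV

Energy at series limit:
ΔE = E_∞ - E_3 = 0 - (-6.0470) = 6.0470 eV

This energy equals the ionization energy from the n = 3 state of He⁺.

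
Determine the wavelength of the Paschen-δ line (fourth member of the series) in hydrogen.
1004.67 nm

The lines of a series are numbered from the longest wavelength (smallest ΔE) outward; the fourth line is the transition from n = n_f + 4 to n_f.
The Paschen series has all transitions ending at n_f = 3.

For H, the fourth line (δ-line) is the jump from n = 7 to n = 3:
E_7 = -13.6057 / 7² = -0.2776673 eV
E_3 = -13.6057 / 3² = -1.5117444 eV
ΔE = E_7 - E_3 = 1.2340771 eV

λ = hc/E = 1239.84 eV·nm / 1.2340771 eV
λ = 1004.67 nm

This is the δ-line of the Paschen series in H.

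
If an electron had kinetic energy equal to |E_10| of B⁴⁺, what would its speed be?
1.0938e+06 m/s (or 0.364868% of c)

The binding energy at n = 10 for B⁴⁺ is:
E_10 = -13.6057 × 5²/10² = -3.40142500 eV
|E_10| = 3.40142500 eV

Convert to Joules:
KE = 3.40142500 eV × (1.602177 × 10⁻¹⁹ J/eV) = 5.449685e-19 J

Using KE = ½mv²:
v = √(2·KE/m_e)
v = √(2 × 5.449685e-19 J / 9.10938 × 10⁻³¹ kg)
v = 1.0938e+06 m/s

This is approximately 0.364868% the speed of light.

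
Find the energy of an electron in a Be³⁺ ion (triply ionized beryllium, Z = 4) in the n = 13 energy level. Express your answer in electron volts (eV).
-1.2881 eV

The energy levels of a hydrogen-like atom are given by:
E_n = -13.6057 Z² / n² eV  (with Z = 4 for Be³⁺)

For n = 13:
E_13 = -13.6057 × 4² / 13²
E_13 = -13.6057 × 16 / 169
E_13 = -1.2881 eV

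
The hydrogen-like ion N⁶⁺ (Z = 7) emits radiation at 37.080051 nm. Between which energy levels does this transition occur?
n = 9 → n = 4

First, find the photon energy from the wavelength (hc = 1239.84 eV·nm):
E = hc/λ = 1239.84 eV·nm / 37.080051 nm = 33.436847 eV

The energy levels of N⁶⁺ satisfy E_n = -13.6057 × 7² / n² eV, so an emission n_i → n_f releases
ΔE = 13.6057 × 7² × (1/n_f² − 1/n_i²) eV.

Setting ΔE equal to the photon energy:
1/n_f² − 1/n_i² = 33.436847 / (13.6057 × 7²) = 0.050154320

Since 1/n_i² must be positive, we need 1/n_f² > 0.050154320, i.e. n_f ≤ 4. For each allowed n_f, solve n_i = (1/n_f² − 0.050154320)^(−1/2) and check whether it is a whole number:
  n_f = 1: 1/n_i² = 1.000000000 − 0.050154320 = 0.949845680 → n_i = 1.026  (not an integer) ✗
  n_f = 2: 1/n_i² = 0.250000000 − 0.050154320 = 0.199845680 → n_i = 2.237  (not an integer) ✗
  n_f = 3: 1/n_i² = 0.111111111 − 0.050154320 = 0.060956791 → n_i = 4.050  (not an integer) ✗
  n_f = 4: 1/n_i² = 0.062500000 − 0.050154320 = 0.012345680 → n_i = 9.000  → integer, n_i = 9 ✓

Only n_f = 4 gives an integer upper level, n_i = 9.

The transition is from n = 9 to n = 4 (emission).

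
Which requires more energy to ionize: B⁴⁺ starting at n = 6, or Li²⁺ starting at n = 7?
B⁴⁺ at n = 6 (E = -9.45 eV)

Using E_n = -13.6057 Z² / n² eV:

B⁴⁺ (Z = 5) at n = 6:
E = -13.6057 × 5² / 6² = -13.6057 × 25 / 36 = -9.44840 eV

Li²⁺ (Z = 3) at n = 7:
E = -13.6057 × 3² / 7² = -13.6057 × 9 / 49 = -2.49901 eV

Since -9.44840 eV < -2.49901 eV,
B⁴⁺ at n = 6 is more tightly bound (requires more energy to ionize).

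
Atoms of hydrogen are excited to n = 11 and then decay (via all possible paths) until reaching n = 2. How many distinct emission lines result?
45

The electron can occupy levels n = 2, 3, ..., 11 during de-excitation — that is m = 11 - 2 + 1 = 10 distinct levels.

The number of distinct spectral lines equals the number of ways to choose 2 of these m levels (each pair gives one possible emission transition):

Number of lines = m(m-1)/2 = 10×9/2 = 45

These correspond to all possible transitions between the 10 levels:
11 → 10, 11 → 9, 11 → 8, 11 → 7, 11 → 6, 11 → 5, 11 → 4, 11 → 3...

Each transition produces a photon with a unique energy (and thus wavelength). This count does not depend on Z.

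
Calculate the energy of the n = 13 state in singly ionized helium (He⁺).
-0.322028 eV

For hydrogen-like ions, the energy levels scale with Z²:
E_n = -13.6057 Z² / n² eV

For He⁺ (Z = 2) at n = 13:
E_13 = -13.6057 × 2² / 13²
E_13 = -13.6057 × 4 / 169
E_13 = -54.4228 / 169
E_13 = -0.322028 eV

The energy is 4 times more negative than hydrogen at the same n due to the stronger nuclear charge.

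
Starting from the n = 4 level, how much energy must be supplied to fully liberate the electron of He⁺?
3.401425 eV

The ionization energy is the energy needed to remove the electron completely (n → ∞).

For a hydrogen-like ion with Z = 2, E_n = -13.6057 Z² / n² eV.

At n = 4: E_4 = -13.6057 × 2² / 4² = -3.401425000 eV
At n = ∞: E_∞ = 0 eV

Ionization energy = E_∞ - E_4 = 0 - (-3.401425000) = 3.401425000 eV
Ionization energy ≈ 3.401425 eV

This is also called the binding energy of the electron in state n = 4.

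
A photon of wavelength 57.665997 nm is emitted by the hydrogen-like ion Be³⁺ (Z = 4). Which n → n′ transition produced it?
n = 9 → n = 3

First, find the photon energy from the wavelength (hc = 1239.84 eV·nm):
E = hc/λ = 1239.84 eV·nm / 57.665997 nm = 21.500365 eV

The energy levels of Be³⁺ satisfy E_n = -13.6057 × 4² / n² eV, so an emission n_i → n_f releases
ΔE = 13.6057 × 4² × (1/n_f² − 1/n_i²) eV.

Setting ΔE equal to the photon energy:
1/n_f² − 1/n_i² = 21.500365 / (13.6057 × 4²) = 0.098765430

Since 1/n_i² must be positive, we need 1/n_f² > 0.098765430, i.e. n_f ≤ 3. For each allowed n_f, solve n_i = (1/n_f² − 0.098765430)^(−1/2) and check whether it is a whole number:
  n_f = 1: 1/n_i² = 1.000000000 − 0.098765430 = 0.901234570 → n_i = 1.053  (not an integer) ✗
  n_f = 2: 1/n_i² = 0.250000000 − 0.098765430 = 0.151234570 → n_i = 2.571  (not an integer) ✗
  n_f = 3: 1/n_i² = 0.111111111 − 0.098765430 = 0.012345681 → n_i = 9.000  → integer, n_i = 9 ✓

Only n_f = 3 gives an integer upper level, n_i = 9.

The transition is from n = 9 to n = 3 (emission).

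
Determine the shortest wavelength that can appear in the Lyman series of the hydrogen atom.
91.127 nm

The series limit corresponds to the transition from n = ∞ to n = 1.
This is the highest energy (shortest wavelength) transition in the Lyman series.

E_∞ = 0 eV
E_1 = -13.6057 / 1² = -13.60570 eV

Energy at series limit:
ΔE = E_∞ - E_1 = 0 - (-13.60570) = 13.60570 eV
λ = hc/E = 1239.84 eV·nm / 13.60570 eV = 91.127 nm

This energy equals the ionization energy from the n = 1 state of hydrogen.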